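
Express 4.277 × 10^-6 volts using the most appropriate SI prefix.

4.277 microvolts

= 4.277 × 10^-6 volts; 10^-6 is micro.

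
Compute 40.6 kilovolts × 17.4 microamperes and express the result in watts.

0.70644 watts

40.6 × 10^3 × 17.4 × 10^-6 = 706.44 × 10^-3 W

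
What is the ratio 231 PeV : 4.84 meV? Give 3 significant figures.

(231 × 10¹⁵) / (4.84 × 10⁻³) = 47.73 × 10¹⁸

47700000000000000000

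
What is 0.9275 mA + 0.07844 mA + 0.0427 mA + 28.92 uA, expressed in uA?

In uA:
  0.9275 mA = 0.9275e3 uA = 927.5
  0.07844 mA = 0.07844e3 uA = 78.44
  0.0427 mA = 0.0427e3 uA = 42.7
  28.92 uA → 28.92
Sum: 927.5 + 78.44 + 42.7 + 28.92 = 1077.56

1077.56 uA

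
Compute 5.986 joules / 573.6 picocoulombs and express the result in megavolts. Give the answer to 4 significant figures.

(5.986) / (573.6e-12) = 0.0104358e12 V

10440 megavolts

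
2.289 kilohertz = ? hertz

2289 hertz

kilo = 10^3, (no prefix) = 10^0; factor is 10^3.
2.289 × 10^3 = 2289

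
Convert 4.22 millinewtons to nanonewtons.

4220000 nanonewtons

milli = 10^-3, nano = 10^-9; factor is 10^6.
4.22 × 10^6 = 4220000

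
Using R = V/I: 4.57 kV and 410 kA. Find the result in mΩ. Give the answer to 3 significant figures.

11.1 mΩ

(4.57 × 10³) / (410 × 10³) = 0.011146 Ω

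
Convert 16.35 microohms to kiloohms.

0.00000001635 kiloohms

micro = 10⁻⁶, kilo = 10³; factor is 10⁻⁹.
16.35 × 10⁻⁹ = 0.00000001635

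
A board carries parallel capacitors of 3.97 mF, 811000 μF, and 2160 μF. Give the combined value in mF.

In mF:
  3.97 mF → 3.97
  811000 μF = 811000e-3 mF = 811
  2160 μF = 2160e-3 mF = 2.16
Sum: 3.97 + 811 + 2.16 = 817.13

817.13 mF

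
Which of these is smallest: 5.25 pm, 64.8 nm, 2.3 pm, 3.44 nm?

5.25 pm = 0.00000000000525 m
64.8 nm = 0.0000000648 m
2.3 pm = 0.0000000000023 m
3.44 nm = 0.00000000344 m

2.3 pm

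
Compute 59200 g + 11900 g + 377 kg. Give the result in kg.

In kg:
  59200 g = 59200 × 10^-3 kg = 59.2
  11900 g = 11900 × 10^-3 kg = 11.9
  377 kg → 377
Sum: 59.2 + 11.9 + 377 = 448.1

448.1 kg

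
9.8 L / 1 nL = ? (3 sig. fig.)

9800000000

(9.8) / (1 × 10⁻⁹) = 9.8 × 10⁹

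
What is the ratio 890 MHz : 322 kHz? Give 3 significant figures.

2760

(890e6) / (322e3) = 2.764e3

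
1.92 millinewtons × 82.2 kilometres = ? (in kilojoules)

0.157824 kilojoules

1.92 × 10⁻³ × 82.2 × 10³ = 157.824 J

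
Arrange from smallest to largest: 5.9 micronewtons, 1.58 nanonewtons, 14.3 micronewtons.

5.9 micronewtons = 0.0000059 newtons
1.58 nanonewtons = 0.00000000158 newtons
14.3 micronewtons = 0.0000143 newtons

1.58 nanonewtons < 5.9 micronewtons < 14.3 micronewtons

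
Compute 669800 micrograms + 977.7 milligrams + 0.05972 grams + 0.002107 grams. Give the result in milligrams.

1709.327 milligrams

In milligrams:
  669800 micrograms = 669800e-3 milligrams = 669.8
  977.7 milligrams → 977.7
  0.05972 grams = 0.05972e3 milligrams = 59.72
  0.002107 grams = 0.002107e3 milligrams = 2.107
Sum: 669.8 + 977.7 + 59.72 + 2.107 = 1709.327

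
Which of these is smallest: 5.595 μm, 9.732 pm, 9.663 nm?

5.595 μm = 0.000005595 m
9.732 pm = 0.000000000009732 m
9.663 nm = 0.000000009663 m

9.732 pm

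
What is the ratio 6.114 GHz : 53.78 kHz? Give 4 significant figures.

113700

(6.114 × 10⁹) / (53.78 × 10³) = 0.11369 × 10⁶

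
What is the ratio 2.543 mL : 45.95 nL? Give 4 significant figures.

(2.543 × 10⁻³) / (45.95 × 10⁻⁹) = 0.055343 × 10⁶

55340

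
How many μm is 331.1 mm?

331100 μm

milli = 1e-3, micro = 1e-6; factor is 1e3.
331.1 × 1e3 = 331100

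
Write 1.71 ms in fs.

1710000000000 fs

milli = 10⁻³, femto = 10⁻¹⁵; factor is 10¹².
1.71 × 10¹² = 1710000000000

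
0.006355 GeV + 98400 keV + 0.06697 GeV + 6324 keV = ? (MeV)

178.049 MeV

In MeV:
  0.006355 GeV = 0.006355e3 MeV = 6.355
  98400 keV = 98400e-3 MeV = 98.4
  0.06697 GeV = 0.06697e3 MeV = 66.97
  6324 keV = 6324e-3 MeV = 6.324
Sum: 6.355 + 98.4 + 66.97 + 6.324 = 178.049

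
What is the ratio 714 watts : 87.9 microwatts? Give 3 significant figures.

(714) / (87.9e-6) = 8.123e6

8120000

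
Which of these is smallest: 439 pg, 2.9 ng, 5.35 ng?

439 pg

439 pg = 0.000000000439 g
2.9 ng = 0.0000000029 g
5.35 ng = 0.00000000535 g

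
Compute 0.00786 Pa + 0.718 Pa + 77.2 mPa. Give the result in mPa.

803.06 mPa

In mPa:
  0.00786 Pa = 0.00786 × 10³ mPa = 7.86
  0.718 Pa = 0.718 × 10³ mPa = 718
  77.2 mPa → 77.2
Sum: 7.86 + 718 + 77.2 = 803.06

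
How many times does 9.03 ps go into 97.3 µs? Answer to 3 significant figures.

10800000

(97.3 × 10⁻⁶) / (9.03 × 10⁻¹²) = 10.78 × 10⁶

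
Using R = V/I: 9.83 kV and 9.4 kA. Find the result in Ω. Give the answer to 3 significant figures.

(9.83 × 10^3) / (9.4 × 10^3) = 1.0457 Ω

1.05 Ω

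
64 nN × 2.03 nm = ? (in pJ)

64e-9 × 2.03e-9 = 129.92e-18 J

0.00012992 pJ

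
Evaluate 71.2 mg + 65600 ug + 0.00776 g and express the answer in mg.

In mg:
  71.2 mg → 71.2
  65600 ug = 65600 × 10⁻³ mg = 65.6
  0.00776 g = 0.00776 × 10³ mg = 7.76
Sum: 71.2 + 65.6 + 7.76 = 144.56

144.56 mg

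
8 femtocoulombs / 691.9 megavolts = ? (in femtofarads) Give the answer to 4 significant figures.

(8 × 10⁻¹⁵) / (691.9 × 10⁶) = 0.0115624 × 10⁻²¹ F

0.00000001156 femtofarads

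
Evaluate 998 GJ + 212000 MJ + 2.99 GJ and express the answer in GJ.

1212.99 GJ

In GJ:
  998 GJ → 998
  212000 MJ = 212000 × 10⁻³ GJ = 212
  2.99 GJ → 2.99
Sum: 998 + 212 + 2.99 = 1212.99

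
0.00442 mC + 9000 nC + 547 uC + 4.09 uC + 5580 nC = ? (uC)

570.09 uC

In uC:
  0.00442 mC = 0.00442e3 uC = 4.42
  9000 nC = 9000e-3 uC = 9
  547 uC → 547
  4.09 uC → 4.09
  5580 nC = 5580e-3 uC = 5.58
Sum: 4.42 + 9 + 547 + 4.09 + 5.58 = 570.09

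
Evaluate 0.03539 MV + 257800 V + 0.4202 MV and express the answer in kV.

713.39 kV

In kV:
  0.03539 MV = 0.03539 × 10³ kV = 35.39
  257800 V = 257800 × 10⁻³ kV = 257.8
  0.4202 MV = 0.4202 × 10³ kV = 420.2
Sum: 35.39 + 257.8 + 420.2 = 713.39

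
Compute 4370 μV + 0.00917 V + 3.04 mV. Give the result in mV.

16.58 mV

In mV:
  4370 μV = 4370 × 10⁻³ mV = 4.37
  0.00917 V = 0.00917 × 10³ mV = 9.17
  3.04 mV → 3.04
Sum: 4.37 + 9.17 + 3.04 = 16.58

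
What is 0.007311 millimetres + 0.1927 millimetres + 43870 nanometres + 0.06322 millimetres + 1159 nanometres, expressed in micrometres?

308.26 micrometres

In micrometres:
  0.007311 millimetres = 0.007311 × 10³ micrometres = 7.311
  0.1927 millimetres = 0.1927 × 10³ micrometres = 192.7
  43870 nanometres = 43870 × 10⁻³ micrometres = 43.87
  0.06322 millimetres = 0.06322 × 10³ micrometres = 63.22
  1159 nanometres = 1159 × 10⁻³ micrometres = 1.159
Sum: 7.311 + 192.7 + 43.87 + 63.22 + 1.159 = 308.26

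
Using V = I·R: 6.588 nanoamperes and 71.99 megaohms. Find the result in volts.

0.47427012 volts

6.588 × 10⁻⁹ × 71.99 × 10⁶ = 474.27012 × 10⁻³ V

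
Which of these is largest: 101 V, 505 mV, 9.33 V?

101 V

101 V = 101 V
505 mV = 0.505 V
9.33 V = 9.33 V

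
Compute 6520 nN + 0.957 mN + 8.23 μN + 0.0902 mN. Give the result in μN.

1061.95 μN

In μN:
  6520 nN = 6520e-3 μN = 6.52
  0.957 mN = 0.957e3 μN = 957
  8.23 μN → 8.23
  0.0902 mN = 0.0902e3 μN = 90.2
Sum: 6.52 + 957 + 8.23 + 90.2 = 1061.95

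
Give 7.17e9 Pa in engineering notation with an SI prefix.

7.17 GPa

= 7.17e9 Pa; 1e9 is giga.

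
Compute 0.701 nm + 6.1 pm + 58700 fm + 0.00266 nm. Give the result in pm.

In pm:
  0.701 nm = 0.701 × 10³ pm = 701
  6.1 pm → 6.1
  58700 fm = 58700 × 10⁻³ pm = 58.7
  0.00266 nm = 0.00266 × 10³ pm = 2.66
Sum: 701 + 6.1 + 58.7 + 2.66 = 768.46

768.46 pm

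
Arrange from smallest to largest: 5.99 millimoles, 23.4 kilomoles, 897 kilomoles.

5.99 millimoles < 23.4 kilomoles < 897 kilomoles

5.99 millimoles = 0.00599 moles
23.4 kilomoles = 23400 moles
897 kilomoles = 897000 moles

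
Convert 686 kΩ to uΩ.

kilo = 10^3, micro = 10^-6; factor is 10^9.
686 × 10^9 = 686000000000

686000000000 uΩ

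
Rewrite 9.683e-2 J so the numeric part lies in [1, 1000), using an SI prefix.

= 96.83e-3 J; 1e-3 is milli.

96.83 mJ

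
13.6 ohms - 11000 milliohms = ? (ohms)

In ohms:
  13.6 ohms → 13.6
  11000 milliohms = 11000 × 10⁻³ ohms = 11
Difference: 13.6 - 11 = 2.6

2.6 ohms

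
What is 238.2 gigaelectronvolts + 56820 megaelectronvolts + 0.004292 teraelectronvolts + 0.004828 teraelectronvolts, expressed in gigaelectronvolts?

304.14 gigaelectronvolts

In gigaelectronvolts:
  238.2 gigaelectronvolts → 238.2
  56820 megaelectronvolts = 56820e-3 gigaelectronvolts = 56.82
  0.004292 teraelectronvolts = 0.004292e3 gigaelectronvolts = 4.292
  0.004828 teraelectronvolts = 0.004828e3 gigaelectronvolts = 4.828
Sum: 238.2 + 56.82 + 4.292 + 4.828 = 304.14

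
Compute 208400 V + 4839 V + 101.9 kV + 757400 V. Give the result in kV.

In kV:
  208400 V = 208400 × 10⁻³ kV = 208.4
  4839 V = 4839 × 10⁻³ kV = 4.839
  101.9 kV → 101.9
  757400 V = 757400 × 10⁻³ kV = 757.4
Sum: 208.4 + 4.839 + 101.9 + 757.4 = 1072.539

1072.539 kV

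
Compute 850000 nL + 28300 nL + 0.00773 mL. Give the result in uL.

In uL:
  850000 nL = 850000 × 10^-3 uL = 850
  28300 nL = 28300 × 10^-3 uL = 28.3
  0.00773 mL = 0.00773 × 10^3 uL = 7.73
Sum: 850 + 28.3 + 7.73 = 886.03

886.03 uL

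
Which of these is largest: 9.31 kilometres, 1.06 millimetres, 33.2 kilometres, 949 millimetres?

9.31 kilometres = 9310 metres
1.06 millimetres = 0.00106 metres
33.2 kilometres = 33200 metres
949 millimetres = 0.949 metres

33.2 kilometres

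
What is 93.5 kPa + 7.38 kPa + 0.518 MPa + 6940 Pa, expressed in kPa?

625.82 kPa

In kPa:
  93.5 kPa → 93.5
  7.38 kPa → 7.38
  0.518 MPa = 0.518 × 10^3 kPa = 518
  6940 Pa = 6940 × 10^-3 kPa = 6.94
Sum: 93.5 + 7.38 + 518 + 6.94 = 625.82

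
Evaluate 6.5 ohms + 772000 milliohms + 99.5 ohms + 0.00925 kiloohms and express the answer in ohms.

In ohms:
  6.5 ohms → 6.5
  772000 milliohms = 772000e-3 ohms = 772
  99.5 ohms → 99.5
  0.00925 kiloohms = 0.00925e3 ohms = 9.25
Sum: 6.5 + 772 + 99.5 + 9.25 = 887.25

887.25 ohms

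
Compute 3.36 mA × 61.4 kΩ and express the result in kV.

3.36 × 10⁻³ × 61.4 × 10³ = 206.304 V

0.206304 kV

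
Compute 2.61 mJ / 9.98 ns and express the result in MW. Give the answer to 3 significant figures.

(2.61e-3) / (9.98e-9) = 0.26152e6 W

0.262 MW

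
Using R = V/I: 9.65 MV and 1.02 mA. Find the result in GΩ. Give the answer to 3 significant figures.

9.46 GΩ

(9.65 × 10⁶) / (1.02 × 10⁻³) = 9.4608 × 10⁹ Ω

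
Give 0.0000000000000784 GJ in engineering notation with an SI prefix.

= 78.4e-6 J; 1e-6 is micro.

78.4 uJ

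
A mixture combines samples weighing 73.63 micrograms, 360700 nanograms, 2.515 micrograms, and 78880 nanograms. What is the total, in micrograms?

In micrograms:
  73.63 micrograms → 73.63
  360700 nanograms = 360700e-3 micrograms = 360.7
  2.515 micrograms → 2.515
  78880 nanograms = 78880e-3 micrograms = 78.88
Sum: 73.63 + 360.7 + 2.515 + 78.88 = 515.725

515.725 micrograms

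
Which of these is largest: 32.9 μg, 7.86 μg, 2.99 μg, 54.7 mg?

32.9 μg = 0.0000329 g
7.86 μg = 0.00000786 g
2.99 μg = 0.00000299 g
54.7 mg = 0.0547 g

54.7 mg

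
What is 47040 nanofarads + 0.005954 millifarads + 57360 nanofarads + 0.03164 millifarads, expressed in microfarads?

141.994 microfarads

In microfarads:
  47040 nanofarads = 47040 × 10^-3 microfarads = 47.04
  0.005954 millifarads = 0.005954 × 10^3 microfarads = 5.954
  57360 nanofarads = 57360 × 10^-3 microfarads = 57.36
  0.03164 millifarads = 0.03164 × 10^3 microfarads = 31.64
Sum: 47.04 + 5.954 + 57.36 + 31.64 = 141.994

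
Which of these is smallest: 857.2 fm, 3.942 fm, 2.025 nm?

857.2 fm = 0.0000000000008572 m
3.942 fm = 0.000000000000003942 m
2.025 nm = 0.000000002025 m

3.942 fm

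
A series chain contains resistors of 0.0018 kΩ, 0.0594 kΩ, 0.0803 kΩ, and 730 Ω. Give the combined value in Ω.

871.5 Ω

In Ω:
  0.0018 kΩ = 0.0018 × 10³ Ω = 1.8
  0.0594 kΩ = 0.0594 × 10³ Ω = 59.4
  0.0803 kΩ = 0.0803 × 10³ Ω = 80.3
  730 Ω → 730
Sum: 1.8 + 59.4 + 80.3 + 730 = 871.5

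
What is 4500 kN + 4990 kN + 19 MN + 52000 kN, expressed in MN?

80.49 MN

In MN:
  4500 kN = 4500 × 10^-3 MN = 4.5
  4990 kN = 4990 × 10^-3 MN = 4.99
  19 MN → 19
  52000 kN = 52000 × 10^-3 MN = 52
Sum: 4.5 + 4.99 + 19 + 52 = 80.49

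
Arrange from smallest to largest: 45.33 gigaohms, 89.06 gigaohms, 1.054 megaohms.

45.33 gigaohms = 45330000000 ohms
89.06 gigaohms = 89060000000 ohms
1.054 megaohms = 1054000 ohms

1.054 megaohms < 45.33 gigaohms < 89.06 gigaohms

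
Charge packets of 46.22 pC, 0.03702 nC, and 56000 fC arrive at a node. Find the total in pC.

139.24 pC

In pC:
  46.22 pC → 46.22
  0.03702 nC = 0.03702e3 pC = 37.02
  56000 fC = 56000e-3 pC = 56
Sum: 46.22 + 37.02 + 56 = 139.24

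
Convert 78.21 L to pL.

78210000000000 pL

(no prefix) = 10⁰, pico = 10⁻¹²; factor is 10¹².
78.21 × 10¹² = 78210000000000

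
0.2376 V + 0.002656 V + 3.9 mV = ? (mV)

In mV:
  0.2376 V = 0.2376 × 10³ mV = 237.6
  0.002656 V = 0.002656 × 10³ mV = 2.656
  3.9 mV → 3.9
Sum: 237.6 + 2.656 + 3.9 = 244.156

244.156 mV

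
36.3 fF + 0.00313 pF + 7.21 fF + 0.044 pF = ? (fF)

In fF:
  36.3 fF → 36.3
  0.00313 pF = 0.00313 × 10^3 fF = 3.13
  7.21 fF → 7.21
  0.044 pF = 0.044 × 10^3 fF = 44
Sum: 36.3 + 3.13 + 7.21 + 44 = 90.64

90.64 fF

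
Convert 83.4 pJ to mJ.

pico = 10^-12, milli = 10^-3; factor is 10^-9.
83.4 × 10^-9 = 0.0000000834

0.0000000834 mJ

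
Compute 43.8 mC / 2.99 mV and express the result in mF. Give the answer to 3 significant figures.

(43.8e-3) / (2.99e-3) = 14.649 F

14600 mF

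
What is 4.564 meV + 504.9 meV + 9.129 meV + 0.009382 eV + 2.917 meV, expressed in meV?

In meV:
  4.564 meV → 4.564
  504.9 meV → 504.9
  9.129 meV → 9.129
  0.009382 eV = 0.009382e3 meV = 9.382
  2.917 meV → 2.917
Sum: 4.564 + 504.9 + 9.129 + 9.382 + 2.917 = 530.892

530.892 meV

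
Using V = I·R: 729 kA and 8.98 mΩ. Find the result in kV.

729 × 10^3 × 8.98 × 10^-3 = 6546.42 V

6.54642 kV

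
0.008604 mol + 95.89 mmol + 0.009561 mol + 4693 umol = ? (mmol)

In mmol:
  0.008604 mol = 0.008604e3 mmol = 8.604
  95.89 mmol → 95.89
  0.009561 mol = 0.009561e3 mmol = 9.561
  4693 umol = 4693e-3 mmol = 4.693
Sum: 8.604 + 95.89 + 9.561 + 4.693 = 118.748

118.748 mmol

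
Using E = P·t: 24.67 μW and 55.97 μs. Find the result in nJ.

24.67e-6 × 55.97e-6 = 1380.7799e-12 J

1.3807799 nJ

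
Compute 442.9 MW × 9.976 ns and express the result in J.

442.9e6 × 9.976e-9 = 4418.3704e-3 J

4.4183704 J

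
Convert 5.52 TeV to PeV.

0.00552 PeV

tera = 1e12, peta = 1e15; factor is 1e-3.
5.52 × 1e-3 = 0.00552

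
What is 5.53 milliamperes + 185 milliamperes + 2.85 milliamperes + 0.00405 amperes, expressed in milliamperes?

In milliamperes:
  5.53 milliamperes → 5.53
  185 milliamperes → 185
  2.85 milliamperes → 2.85
  0.00405 amperes = 0.00405e3 milliamperes = 4.05
Sum: 5.53 + 185 + 2.85 + 4.05 = 197.43

197.43 milliamperes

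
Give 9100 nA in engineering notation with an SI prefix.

= 9.1 × 10⁻⁶ A; 10⁻⁶ is micro.

9.1 µA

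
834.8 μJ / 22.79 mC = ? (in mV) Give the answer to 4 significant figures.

36.63 mV

(834.8 × 10⁻⁶) / (22.79 × 10⁻³) = 36.6301 × 10⁻³ V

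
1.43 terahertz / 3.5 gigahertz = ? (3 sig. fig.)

(1.43 × 10^12) / (3.5 × 10^9) = 0.4086 × 10^3

409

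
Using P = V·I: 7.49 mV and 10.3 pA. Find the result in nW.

0.000077147 nW

7.49 × 10⁻³ × 10.3 × 10⁻¹² = 77.147 × 10⁻¹⁵ W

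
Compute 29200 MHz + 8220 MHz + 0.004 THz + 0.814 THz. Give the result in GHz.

In GHz:
  29200 MHz = 29200e-3 GHz = 29.2
  8220 MHz = 8220e-3 GHz = 8.22
  0.004 THz = 0.004e3 GHz = 4
  0.814 THz = 0.814e3 GHz = 814
Sum: 29.2 + 8.22 + 4 + 814 = 855.42

855.42 GHz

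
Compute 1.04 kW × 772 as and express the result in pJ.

1.04e3 × 772e-18 = 802.88e-15 J

0.80288 pJ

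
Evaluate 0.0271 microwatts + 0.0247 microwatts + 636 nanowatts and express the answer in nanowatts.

687.8 nanowatts

In nanowatts:
  0.0271 microwatts = 0.0271e3 nanowatts = 27.1
  0.0247 microwatts = 0.0247e3 nanowatts = 24.7
  636 nanowatts → 636
Sum: 27.1 + 24.7 + 636 = 687.8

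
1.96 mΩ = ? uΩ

1960 uΩ

milli = 1e-3, micro = 1e-6; factor is 1e3.
1.96 × 1e3 = 1960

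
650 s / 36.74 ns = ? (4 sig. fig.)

(650) / (36.74 × 10⁻⁹) = 17.692 × 10⁹

17690000000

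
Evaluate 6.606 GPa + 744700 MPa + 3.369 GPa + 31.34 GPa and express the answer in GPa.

786.015 GPa

In GPa:
  6.606 GPa → 6.606
  744700 MPa = 744700 × 10⁻³ GPa = 744.7
  3.369 GPa → 3.369
  31.34 GPa → 31.34
Sum: 6.606 + 744.7 + 3.369 + 31.34 = 786.015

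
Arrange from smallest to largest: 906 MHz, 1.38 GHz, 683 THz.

906 MHz = 906000000 Hz
1.38 GHz = 1380000000 Hz
683 THz = 683000000000000 Hz

906 MHz < 1.38 GHz < 683 THz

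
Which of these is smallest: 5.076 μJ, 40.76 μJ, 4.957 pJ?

4.957 pJ

5.076 μJ = 0.000005076 J
40.76 μJ = 0.00004076 J
4.957 pJ = 0.000000000004957 J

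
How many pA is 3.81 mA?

3810000000 pA

milli = 10^-3, pico = 10^-12; factor is 10^9.
3.81 × 10^9 = 3810000000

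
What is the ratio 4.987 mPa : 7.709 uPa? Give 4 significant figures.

646.9

(4.987e-3) / (7.709e-6) = 0.64691e3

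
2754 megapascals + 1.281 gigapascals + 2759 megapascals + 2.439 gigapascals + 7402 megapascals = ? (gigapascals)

In gigapascals:
  2754 megapascals = 2754 × 10^-3 gigapascals = 2.754
  1.281 gigapascals → 1.281
  2759 megapascals = 2759 × 10^-3 gigapascals = 2.759
  2.439 gigapascals → 2.439
  7402 megapascals = 7402 × 10^-3 gigapascals = 7.402
Sum: 2.754 + 1.281 + 2.759 + 2.439 + 7.402 = 16.635

16.635 gigapascals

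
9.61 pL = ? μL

pico = 10^-12, micro = 10^-6; factor is 10^-6.
9.61 × 10^-6 = 0.00000961

0.00000961 μL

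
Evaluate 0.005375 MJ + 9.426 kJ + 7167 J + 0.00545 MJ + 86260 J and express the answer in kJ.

In kJ:
  0.005375 MJ = 0.005375 × 10³ kJ = 5.375
  9.426 kJ → 9.426
  7167 J = 7167 × 10⁻³ kJ = 7.167
  0.00545 MJ = 0.00545 × 10³ kJ = 5.45
  86260 J = 86260 × 10⁻³ kJ = 86.26
Sum: 5.375 + 9.426 + 7.167 + 5.45 + 86.26 = 113.678

113.678 kJ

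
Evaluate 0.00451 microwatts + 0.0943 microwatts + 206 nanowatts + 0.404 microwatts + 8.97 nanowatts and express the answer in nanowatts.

717.78 nanowatts

In nanowatts:
  0.00451 microwatts = 0.00451e3 nanowatts = 4.51
  0.0943 microwatts = 0.0943e3 nanowatts = 94.3
  206 nanowatts → 206
  0.404 microwatts = 0.404e3 nanowatts = 404
  8.97 nanowatts → 8.97
Sum: 4.51 + 94.3 + 206 + 404 + 8.97 = 717.78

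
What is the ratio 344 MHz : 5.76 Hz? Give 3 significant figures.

59700000

(344 × 10^6) / (5.76) = 59.72 × 10^6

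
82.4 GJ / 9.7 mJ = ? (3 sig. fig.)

8490000000000

(82.4 × 10⁹) / (9.7 × 10⁻³) = 8.495 × 10¹²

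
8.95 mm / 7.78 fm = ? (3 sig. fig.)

(8.95 × 10⁻³) / (7.78 × 10⁻¹⁵) = 1.15 × 10¹²

1150000000000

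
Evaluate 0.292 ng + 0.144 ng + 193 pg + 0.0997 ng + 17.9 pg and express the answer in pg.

746.6 pg

In pg:
  0.292 ng = 0.292 × 10^3 pg = 292
  0.144 ng = 0.144 × 10^3 pg = 144
  193 pg → 193
  0.0997 ng = 0.0997 × 10^3 pg = 99.7
  17.9 pg → 17.9
Sum: 292 + 144 + 193 + 99.7 + 17.9 = 746.6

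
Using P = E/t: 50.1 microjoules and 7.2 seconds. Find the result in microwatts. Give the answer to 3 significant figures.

6.96 microwatts

(50.1 × 10⁻⁶) / (7.2) = 6.9583 × 10⁻⁶ W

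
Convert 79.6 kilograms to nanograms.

79600000000000 nanograms

kilo = 10³, nano = 10⁻⁹; factor is 10¹².
79.6 × 10¹² = 79600000000000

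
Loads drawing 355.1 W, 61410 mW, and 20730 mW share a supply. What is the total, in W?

437.24 W

In W:
  355.1 W → 355.1
  61410 mW = 61410 × 10^-3 W = 61.41
  20730 mW = 20730 × 10^-3 W = 20.73
Sum: 355.1 + 61.41 + 20.73 = 437.24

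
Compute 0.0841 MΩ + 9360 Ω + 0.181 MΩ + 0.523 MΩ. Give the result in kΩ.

797.46 kΩ

In kΩ:
  0.0841 MΩ = 0.0841e3 kΩ = 84.1
  9360 Ω = 9360e-3 kΩ = 9.36
  0.181 MΩ = 0.181e3 kΩ = 181
  0.523 MΩ = 0.523e3 kΩ = 523
Sum: 84.1 + 9.36 + 181 + 523 = 797.46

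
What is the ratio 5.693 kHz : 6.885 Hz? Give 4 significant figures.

(5.693 × 10³) / (6.885) = 0.82687 × 10³

826.9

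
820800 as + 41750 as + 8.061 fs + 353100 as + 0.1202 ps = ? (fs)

1343.911 fs

In fs:
  820800 as = 820800 × 10⁻³ fs = 820.8
  41750 as = 41750 × 10⁻³ fs = 41.75
  8.061 fs → 8.061
  353100 as = 353100 × 10⁻³ fs = 353.1
  0.1202 ps = 0.1202 × 10³ fs = 120.2
Sum: 820.8 + 41.75 + 8.061 + 353.1 + 120.2 = 1343.911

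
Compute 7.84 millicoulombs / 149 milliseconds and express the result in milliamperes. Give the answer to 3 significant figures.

52.6 milliamperes

(7.84e-3) / (149e-3) = 0.052617 A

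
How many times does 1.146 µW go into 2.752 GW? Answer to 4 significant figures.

(2.752 × 10⁹) / (1.146 × 10⁻⁶) = 2.4014 × 10¹⁵

2401000000000000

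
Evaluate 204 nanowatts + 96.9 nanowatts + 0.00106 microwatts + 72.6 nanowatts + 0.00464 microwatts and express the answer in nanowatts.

379.2 nanowatts

In nanowatts:
  204 nanowatts → 204
  96.9 nanowatts → 96.9
  0.00106 microwatts = 0.00106e3 nanowatts = 1.06
  72.6 nanowatts → 72.6
  0.00464 microwatts = 0.00464e3 nanowatts = 4.64
Sum: 204 + 96.9 + 1.06 + 72.6 + 4.64 = 379.2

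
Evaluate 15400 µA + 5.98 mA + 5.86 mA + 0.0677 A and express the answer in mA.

In mA:
  15400 µA = 15400 × 10^-3 mA = 15.4
  5.98 mA → 5.98
  5.86 mA → 5.86
  0.0677 A = 0.0677 × 10^3 mA = 67.7
Sum: 15.4 + 5.98 + 5.86 + 67.7 = 94.94

94.94 mA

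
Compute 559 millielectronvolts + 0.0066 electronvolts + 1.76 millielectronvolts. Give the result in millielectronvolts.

567.36 millielectronvolts

In millielectronvolts:
  559 millielectronvolts → 559
  0.0066 electronvolts = 0.0066e3 millielectronvolts = 6.6
  1.76 millielectronvolts → 1.76
Sum: 559 + 6.6 + 1.76 = 567.36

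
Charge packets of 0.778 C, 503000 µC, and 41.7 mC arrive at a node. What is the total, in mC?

In mC:
  0.778 C = 0.778 × 10^3 mC = 778
  503000 µC = 503000 × 10^-3 mC = 503
  41.7 mC → 41.7
Sum: 778 + 503 + 41.7 = 1322.7

1322.7 mC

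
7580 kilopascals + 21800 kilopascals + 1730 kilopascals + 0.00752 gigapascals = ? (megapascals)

In megapascals:
  7580 kilopascals = 7580 × 10⁻³ megapascals = 7.58
  21800 kilopascals = 21800 × 10⁻³ megapascals = 21.8
  1730 kilopascals = 1730 × 10⁻³ megapascals = 1.73
  0.00752 gigapascals = 0.00752 × 10³ megapascals = 7.52
Sum: 7.58 + 21.8 + 1.73 + 7.52 = 38.63

38.63 megapascals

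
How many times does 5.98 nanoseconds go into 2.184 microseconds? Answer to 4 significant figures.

365.2

(2.184e-6) / (5.98e-9) = 0.36522e3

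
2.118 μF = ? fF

2118000000 fF

micro = 1e-6, femto = 1e-15; factor is 1e9.
2.118 × 1e9 = 2118000000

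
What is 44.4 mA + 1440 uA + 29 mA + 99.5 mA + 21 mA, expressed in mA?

In mA:
  44.4 mA → 44.4
  1440 uA = 1440 × 10^-3 mA = 1.44
  29 mA → 29
  99.5 mA → 99.5
  21 mA → 21
Sum: 44.4 + 1.44 + 29 + 99.5 + 21 = 195.34

195.34 mA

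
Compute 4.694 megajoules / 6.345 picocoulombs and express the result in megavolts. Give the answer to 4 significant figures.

739800000000 megavolts

(4.694 × 10^6) / (6.345 × 10^-12) = 0.739795 × 10^18 V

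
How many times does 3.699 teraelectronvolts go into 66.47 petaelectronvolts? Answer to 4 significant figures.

17970

(66.47e15) / (3.699e12) = 17.97e3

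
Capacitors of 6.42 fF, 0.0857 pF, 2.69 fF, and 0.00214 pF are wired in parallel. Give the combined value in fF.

96.95 fF

In fF:
  6.42 fF → 6.42
  0.0857 pF = 0.0857e3 fF = 85.7
  2.69 fF → 2.69
  0.00214 pF = 0.00214e3 fF = 2.14
Sum: 6.42 + 85.7 + 2.69 + 2.14 = 96.95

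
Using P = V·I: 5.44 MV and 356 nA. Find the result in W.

5.44 × 10⁶ × 356 × 10⁻⁹ = 1936.64 × 10⁻³ W

1.93664 W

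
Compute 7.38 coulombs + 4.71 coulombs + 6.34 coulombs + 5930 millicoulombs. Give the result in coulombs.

In coulombs:
  7.38 coulombs → 7.38
  4.71 coulombs → 4.71
  6.34 coulombs → 6.34
  5930 millicoulombs = 5930e-3 coulombs = 5.93
Sum: 7.38 + 4.71 + 6.34 + 5.93 = 24.36

24.36 coulombs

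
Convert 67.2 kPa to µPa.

kilo = 1e3, micro = 1e-6; factor is 1e9.
67.2 × 1e9 = 67200000000

67200000000 µPa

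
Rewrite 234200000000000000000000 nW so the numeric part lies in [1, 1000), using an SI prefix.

= 234.2 × 10^12 W; 10^12 is tera.

234.2 TW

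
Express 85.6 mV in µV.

milli = 1e-3, micro = 1e-6; factor is 1e3.
85.6 × 1e3 = 85600

85600 µV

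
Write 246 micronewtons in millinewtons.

micro = 10^-6, milli = 10^-3; factor is 10^-3.
246 × 10^-3 = 0.246

0.246 millinewtons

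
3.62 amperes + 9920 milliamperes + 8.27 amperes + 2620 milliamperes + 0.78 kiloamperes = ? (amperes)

In amperes:
  3.62 amperes → 3.62
  9920 milliamperes = 9920e-3 amperes = 9.92
  8.27 amperes → 8.27
  2620 milliamperes = 2620e-3 amperes = 2.62
  0.78 kiloamperes = 0.78e3 amperes = 780
Sum: 3.62 + 9.92 + 8.27 + 2.62 + 780 = 804.43

804.43 amperes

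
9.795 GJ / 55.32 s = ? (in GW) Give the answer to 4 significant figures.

(9.795e9) / (55.32) = 0.177061e9 W

0.1771 GW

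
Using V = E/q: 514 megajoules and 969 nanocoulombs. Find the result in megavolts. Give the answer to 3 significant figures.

(514 × 10^6) / (969 × 10^-9) = 0.53044 × 10^15 V

530000000 megavolts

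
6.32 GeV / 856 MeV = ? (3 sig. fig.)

7.38

(6.32 × 10⁹) / (856 × 10⁶) = 0.007383 × 10³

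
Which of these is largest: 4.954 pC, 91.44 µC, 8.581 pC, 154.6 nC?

91.44 µC

4.954 pC = 0.000000000004954 C
91.44 µC = 0.00009144 C
8.581 pC = 0.000000000008581 C
154.6 nC = 0.0000001546 C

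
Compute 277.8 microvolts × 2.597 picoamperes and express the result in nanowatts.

277.8 × 10⁻⁶ × 2.597 × 10⁻¹² = 721.4466 × 10⁻¹⁸ W

0.0000007214466 nanowatts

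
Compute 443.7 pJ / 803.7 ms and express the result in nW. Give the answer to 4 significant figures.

0.5521 nW

(443.7 × 10^-12) / (803.7 × 10^-3) = 0.552072 × 10^-9 W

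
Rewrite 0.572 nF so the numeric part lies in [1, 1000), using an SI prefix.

572 pF

= 572e-12 F; 1e-12 is pico.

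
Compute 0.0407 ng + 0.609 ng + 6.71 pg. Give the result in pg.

In pg:
  0.0407 ng = 0.0407 × 10^3 pg = 40.7
  0.609 ng = 0.609 × 10^3 pg = 609
  6.71 pg → 6.71
Sum: 40.7 + 609 + 6.71 = 656.41

656.41 pg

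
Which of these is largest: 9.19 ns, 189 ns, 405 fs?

189 ns

9.19 ns = 0.00000000919 s
189 ns = 0.000000189 s
405 fs = 0.000000000000405 s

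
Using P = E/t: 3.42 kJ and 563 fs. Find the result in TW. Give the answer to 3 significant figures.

6070 TW

(3.42e3) / (563e-15) = 0.0060746e18 W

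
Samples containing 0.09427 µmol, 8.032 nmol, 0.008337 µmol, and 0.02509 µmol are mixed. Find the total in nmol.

135.729 nmol

In nmol:
  0.09427 µmol = 0.09427 × 10^3 nmol = 94.27
  8.032 nmol → 8.032
  0.008337 µmol = 0.008337 × 10^3 nmol = 8.337
  0.02509 µmol = 0.02509 × 10^3 nmol = 25.09
Sum: 94.27 + 8.032 + 8.337 + 25.09 = 135.729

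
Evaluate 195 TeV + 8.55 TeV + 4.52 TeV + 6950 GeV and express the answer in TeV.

215.02 TeV

In TeV:
  195 TeV → 195
  8.55 TeV → 8.55
  4.52 TeV → 4.52
  6950 GeV = 6950 × 10⁻³ TeV = 6.95
Sum: 195 + 8.55 + 4.52 + 6.95 = 215.02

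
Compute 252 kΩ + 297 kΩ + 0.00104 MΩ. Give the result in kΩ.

550.04 kΩ

In kΩ:
  252 kΩ → 252
  297 kΩ → 297
  0.00104 MΩ = 0.00104 × 10^3 kΩ = 1.04
Sum: 252 + 297 + 1.04 = 550.04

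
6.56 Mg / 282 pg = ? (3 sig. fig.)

(6.56 × 10^6) / (282 × 10^-12) = 0.02326 × 10^18

23300000000000000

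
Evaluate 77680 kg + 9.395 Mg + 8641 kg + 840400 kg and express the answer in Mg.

936.116 Mg

In Mg:
  77680 kg = 77680 × 10^-3 Mg = 77.68
  9.395 Mg → 9.395
  8641 kg = 8641 × 10^-3 Mg = 8.641
  840400 kg = 840400 × 10^-3 Mg = 840.4
Sum: 77.68 + 9.395 + 8.641 + 840.4 = 936.116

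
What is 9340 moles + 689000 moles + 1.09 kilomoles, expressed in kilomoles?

In kilomoles:
  9340 moles = 9340 × 10^-3 kilomoles = 9.34
  689000 moles = 689000 × 10^-3 kilomoles = 689
  1.09 kilomoles → 1.09
Sum: 9.34 + 689 + 1.09 = 699.43

699.43 kilomoles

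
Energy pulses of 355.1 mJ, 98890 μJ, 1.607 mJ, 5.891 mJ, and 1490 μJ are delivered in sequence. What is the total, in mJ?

462.978 mJ

In mJ:
  355.1 mJ → 355.1
  98890 μJ = 98890 × 10⁻³ mJ = 98.89
  1.607 mJ → 1.607
  5.891 mJ → 5.891
  1490 μJ = 1490 × 10⁻³ mJ = 1.49
Sum: 355.1 + 98.89 + 1.607 + 5.891 + 1.49 = 462.978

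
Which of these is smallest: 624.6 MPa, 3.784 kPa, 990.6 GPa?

3.784 kPa

624.6 MPa = 624600000 Pa
3.784 kPa = 3784 Pa
990.6 GPa = 990600000000 Pa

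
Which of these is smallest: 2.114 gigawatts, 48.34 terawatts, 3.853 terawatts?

2.114 gigawatts

2.114 gigawatts = 2114000000 watts
48.34 terawatts = 48340000000000 watts
3.853 terawatts = 3853000000000 watts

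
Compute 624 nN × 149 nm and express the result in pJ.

624 × 10^-9 × 149 × 10^-9 = 92976 × 10^-18 J

0.092976 pJ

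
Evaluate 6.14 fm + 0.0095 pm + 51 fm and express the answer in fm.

66.64 fm

In fm:
  6.14 fm → 6.14
  0.0095 pm = 0.0095 × 10^3 fm = 9.5
  51 fm → 51
Sum: 6.14 + 9.5 + 51 = 66.64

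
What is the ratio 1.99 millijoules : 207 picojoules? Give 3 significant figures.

(1.99e-3) / (207e-12) = 0.009614e9

9610000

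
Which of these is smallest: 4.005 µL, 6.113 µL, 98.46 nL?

98.46 nL

4.005 µL = 0.000004005 L
6.113 µL = 0.000006113 L
98.46 nL = 0.00000009846 L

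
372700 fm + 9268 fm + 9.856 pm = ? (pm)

In pm:
  372700 fm = 372700 × 10^-3 pm = 372.7
  9268 fm = 9268 × 10^-3 pm = 9.268
  9.856 pm → 9.856
Sum: 372.7 + 9.268 + 9.856 = 391.824

391.824 pm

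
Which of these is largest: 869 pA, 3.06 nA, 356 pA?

869 pA = 0.000000000869 A
3.06 nA = 0.00000000306 A
356 pA = 0.000000000356 A

3.06 nA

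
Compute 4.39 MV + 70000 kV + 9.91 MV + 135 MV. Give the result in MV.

In MV:
  4.39 MV → 4.39
  70000 kV = 70000 × 10^-3 MV = 70
  9.91 MV → 9.91
  135 MV → 135
Sum: 4.39 + 70 + 9.91 + 135 = 219.3

219.3 MV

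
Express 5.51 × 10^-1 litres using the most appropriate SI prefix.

551 millilitres

= 551 × 10^-3 litres; 10^-3 is milli.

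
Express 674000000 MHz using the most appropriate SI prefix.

= 674 × 10¹² Hz; 10¹² is tera.

674 THz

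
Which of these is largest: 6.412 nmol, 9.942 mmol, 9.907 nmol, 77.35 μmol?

6.412 nmol = 0.000000006412 mol
9.942 mmol = 0.009942 mol
9.907 nmol = 0.000000009907 mol
77.35 μmol = 0.00007735 mol

9.942 mmol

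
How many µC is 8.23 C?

8230000 µC

(no prefix) = 10^0, micro = 10^-6; factor is 10^6.
8.23 × 10^6 = 8230000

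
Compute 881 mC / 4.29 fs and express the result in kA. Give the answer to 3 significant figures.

205000000000 kA

(881 × 10^-3) / (4.29 × 10^-15) = 205.36 × 10^12 A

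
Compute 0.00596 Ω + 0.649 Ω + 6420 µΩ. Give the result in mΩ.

661.38 mΩ

In mΩ:
  0.00596 Ω = 0.00596 × 10^3 mΩ = 5.96
  0.649 Ω = 0.649 × 10^3 mΩ = 649
  6420 µΩ = 6420 × 10^-3 mΩ = 6.42
Sum: 5.96 + 649 + 6.42 = 661.38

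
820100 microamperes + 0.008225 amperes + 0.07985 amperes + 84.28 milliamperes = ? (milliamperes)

In milliamperes:
  820100 microamperes = 820100e-3 milliamperes = 820.1
  0.008225 amperes = 0.008225e3 milliamperes = 8.225
  0.07985 amperes = 0.07985e3 milliamperes = 79.85
  84.28 milliamperes → 84.28
Sum: 820.1 + 8.225 + 79.85 + 84.28 = 992.455

992.455 milliamperes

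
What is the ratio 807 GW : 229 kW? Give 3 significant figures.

3520000

(807e9) / (229e3) = 3.524e6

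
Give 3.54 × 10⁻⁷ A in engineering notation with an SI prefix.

354 nA

= 354 × 10⁻⁹ A; 10⁻⁹ is nano.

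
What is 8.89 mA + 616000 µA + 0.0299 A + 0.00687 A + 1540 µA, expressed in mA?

In mA:
  8.89 mA → 8.89
  616000 µA = 616000 × 10⁻³ mA = 616
  0.0299 A = 0.0299 × 10³ mA = 29.9
  0.00687 A = 0.00687 × 10³ mA = 6.87
  1540 µA = 1540 × 10⁻³ mA = 1.54
Sum: 8.89 + 616 + 29.9 + 6.87 + 1.54 = 663.2

663.2 mA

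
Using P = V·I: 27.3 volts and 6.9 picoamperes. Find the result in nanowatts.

0.18837 nanowatts

27.3 × 6.9 × 10⁻¹² = 188.37 × 10⁻¹² W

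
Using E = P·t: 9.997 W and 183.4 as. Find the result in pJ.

9.997 × 183.4e-18 = 1833.4498e-18 J

0.0018334498 pJ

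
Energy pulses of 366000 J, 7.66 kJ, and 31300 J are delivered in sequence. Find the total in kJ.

In kJ:
  366000 J = 366000e-3 kJ = 366
  7.66 kJ → 7.66
  31300 J = 31300e-3 kJ = 31.3
Sum: 366 + 7.66 + 31.3 = 404.96

404.96 kJ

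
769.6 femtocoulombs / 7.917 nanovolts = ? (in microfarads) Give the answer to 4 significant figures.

(769.6 × 10^-15) / (7.917 × 10^-9) = 97.2085 × 10^-6 F

97.21 microfarads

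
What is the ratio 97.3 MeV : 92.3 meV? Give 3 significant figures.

(97.3 × 10⁶) / (92.3 × 10⁻³) = 1.054 × 10⁹

1050000000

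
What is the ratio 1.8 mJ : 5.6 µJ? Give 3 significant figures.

321

(1.8 × 10^-3) / (5.6 × 10^-6) = 0.3214 × 10^3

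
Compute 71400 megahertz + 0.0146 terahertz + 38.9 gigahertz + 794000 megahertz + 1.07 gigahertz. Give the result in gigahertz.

919.97 gigahertz

In gigahertz:
  71400 megahertz = 71400 × 10⁻³ gigahertz = 71.4
  0.0146 terahertz = 0.0146 × 10³ gigahertz = 14.6
  38.9 gigahertz → 38.9
  794000 megahertz = 794000 × 10⁻³ gigahertz = 794
  1.07 gigahertz → 1.07
Sum: 71.4 + 14.6 + 38.9 + 794 + 1.07 = 919.97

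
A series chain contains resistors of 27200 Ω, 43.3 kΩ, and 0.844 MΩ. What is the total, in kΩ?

In kΩ:
  27200 Ω = 27200e-3 kΩ = 27.2
  43.3 kΩ → 43.3
  0.844 MΩ = 0.844e3 kΩ = 844
Sum: 27.2 + 43.3 + 844 = 914.5

914.5 kΩ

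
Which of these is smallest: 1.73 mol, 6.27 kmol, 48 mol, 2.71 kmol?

1.73 mol

1.73 mol = 1.73 mol
6.27 kmol = 6270 mol
48 mol = 48 mol
2.71 kmol = 2710 mol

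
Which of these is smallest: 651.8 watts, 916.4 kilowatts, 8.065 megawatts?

651.8 watts = 651.8 watts
916.4 kilowatts = 916400 watts
8.065 megawatts = 8065000 watts

651.8 watts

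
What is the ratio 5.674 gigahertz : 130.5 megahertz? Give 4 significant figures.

43.48

(5.674 × 10^9) / (130.5 × 10^6) = 0.043479 × 10^3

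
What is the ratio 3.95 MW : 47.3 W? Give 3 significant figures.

83500

(3.95 × 10^6) / (47.3) = 0.08351 × 10^6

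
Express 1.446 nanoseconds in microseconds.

0.001446 microseconds

nano = 10⁻⁹, micro = 10⁻⁶; factor is 10⁻³.
1.446 × 10⁻³ = 0.001446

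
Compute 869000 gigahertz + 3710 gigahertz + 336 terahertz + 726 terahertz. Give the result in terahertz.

In terahertz:
  869000 gigahertz = 869000e-3 terahertz = 869
  3710 gigahertz = 3710e-3 terahertz = 3.71
  336 terahertz → 336
  726 terahertz → 726
Sum: 869 + 3.71 + 336 + 726 = 1934.71

1934.71 terahertz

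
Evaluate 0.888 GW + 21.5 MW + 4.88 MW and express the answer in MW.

914.38 MW

In MW:
  0.888 GW = 0.888 × 10³ MW = 888
  21.5 MW → 21.5
  4.88 MW → 4.88
Sum: 888 + 21.5 + 4.88 = 914.38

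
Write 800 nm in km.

0.0000000008 km

nano = 10^-9, kilo = 10^3; factor is 10^-12.
800 × 10^-12 = 0.0000000008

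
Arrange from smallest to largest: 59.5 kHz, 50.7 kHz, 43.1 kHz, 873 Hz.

59.5 kHz = 59500 Hz
50.7 kHz = 50700 Hz
43.1 kHz = 43100 Hz
873 Hz = 873 Hz

873 Hz < 43.1 kHz < 50.7 kHz < 59.5 kHz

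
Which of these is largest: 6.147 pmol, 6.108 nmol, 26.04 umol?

26.04 umol

6.147 pmol = 0.000000000006147 mol
6.108 nmol = 0.000000006108 mol
26.04 umol = 0.00002604 mol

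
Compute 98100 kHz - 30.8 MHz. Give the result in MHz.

In MHz:
  98100 kHz = 98100 × 10⁻³ MHz = 98.1
  30.8 MHz → 30.8
Difference: 98.1 - 30.8 = 67.3

67.3 MHz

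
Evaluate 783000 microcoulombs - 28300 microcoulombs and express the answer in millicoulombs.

In millicoulombs:
  783000 microcoulombs = 783000 × 10^-3 millicoulombs = 783
  28300 microcoulombs = 28300 × 10^-3 millicoulombs = 28.3
Difference: 783 - 28.3 = 754.7

754.7 millicoulombs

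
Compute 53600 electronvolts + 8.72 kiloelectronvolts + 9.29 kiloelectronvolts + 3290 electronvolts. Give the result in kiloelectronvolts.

In kiloelectronvolts:
  53600 electronvolts = 53600e-3 kiloelectronvolts = 53.6
  8.72 kiloelectronvolts → 8.72
  9.29 kiloelectronvolts → 9.29
  3290 electronvolts = 3290e-3 kiloelectronvolts = 3.29
Sum: 53.6 + 8.72 + 9.29 + 3.29 = 74.9

74.9 kiloelectronvolts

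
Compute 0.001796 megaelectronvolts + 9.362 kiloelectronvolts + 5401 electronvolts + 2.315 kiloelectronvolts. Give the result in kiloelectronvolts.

In kiloelectronvolts:
  0.001796 megaelectronvolts = 0.001796e3 kiloelectronvolts = 1.796
  9.362 kiloelectronvolts → 9.362
  5401 electronvolts = 5401e-3 kiloelectronvolts = 5.401
  2.315 kiloelectronvolts → 2.315
Sum: 1.796 + 9.362 + 5.401 + 2.315 = 18.874

18.874 kiloelectronvolts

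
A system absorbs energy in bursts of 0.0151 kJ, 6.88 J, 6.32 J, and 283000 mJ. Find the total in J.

In J:
  0.0151 kJ = 0.0151e3 J = 15.1
  6.88 J → 6.88
  6.32 J → 6.32
  283000 mJ = 283000e-3 J = 283
Sum: 15.1 + 6.88 + 6.32 + 283 = 311.3

311.3 J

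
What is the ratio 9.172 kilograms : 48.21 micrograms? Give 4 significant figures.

(9.172 × 10^3) / (48.21 × 10^-6) = 0.19025 × 10^9

190300000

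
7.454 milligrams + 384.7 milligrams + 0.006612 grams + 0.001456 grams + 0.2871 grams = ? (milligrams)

In milligrams:
  7.454 milligrams → 7.454
  384.7 milligrams → 384.7
  0.006612 grams = 0.006612e3 milligrams = 6.612
  0.001456 grams = 0.001456e3 milligrams = 1.456
  0.2871 grams = 0.2871e3 milligrams = 287.1
Sum: 7.454 + 384.7 + 6.612 + 1.456 + 287.1 = 687.322

687.322 milligrams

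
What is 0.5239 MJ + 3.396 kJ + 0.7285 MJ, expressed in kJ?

1255.796 kJ

In kJ:
  0.5239 MJ = 0.5239 × 10³ kJ = 523.9
  3.396 kJ → 3.396
  0.7285 MJ = 0.7285 × 10³ kJ = 728.5
Sum: 523.9 + 3.396 + 728.5 = 1255.796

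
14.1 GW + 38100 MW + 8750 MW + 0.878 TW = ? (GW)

In GW:
  14.1 GW → 14.1
  38100 MW = 38100 × 10^-3 GW = 38.1
  8750 MW = 8750 × 10^-3 GW = 8.75
  0.878 TW = 0.878 × 10^3 GW = 878
Sum: 14.1 + 38.1 + 8.75 + 878 = 938.95

938.95 GW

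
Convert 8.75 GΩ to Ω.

giga = 10⁹, (no prefix) = 10⁰; factor is 10⁹.
8.75 × 10⁹ = 8750000000

8750000000 Ω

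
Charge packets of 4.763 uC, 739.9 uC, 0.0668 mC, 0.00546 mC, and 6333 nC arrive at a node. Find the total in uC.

In uC:
  4.763 uC → 4.763
  739.9 uC → 739.9
  0.0668 mC = 0.0668 × 10³ uC = 66.8
  0.00546 mC = 0.00546 × 10³ uC = 5.46
  6333 nC = 6333 × 10⁻³ uC = 6.333
Sum: 4.763 + 739.9 + 66.8 + 5.46 + 6.333 = 823.256

823.256 uC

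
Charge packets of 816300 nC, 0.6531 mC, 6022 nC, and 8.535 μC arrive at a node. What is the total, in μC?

1483.957 μC

In μC:
  816300 nC = 816300e-3 μC = 816.3
  0.6531 mC = 0.6531e3 μC = 653.1
  6022 nC = 6022e-3 μC = 6.022
  8.535 μC → 8.535
Sum: 816.3 + 653.1 + 6.022 + 8.535 = 1483.957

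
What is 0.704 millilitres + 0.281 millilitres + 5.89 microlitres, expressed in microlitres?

In microlitres:
  0.704 millilitres = 0.704e3 microlitres = 704
  0.281 millilitres = 0.281e3 microlitres = 281
  5.89 microlitres → 5.89
Sum: 704 + 281 + 5.89 = 990.89

990.89 microlitres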